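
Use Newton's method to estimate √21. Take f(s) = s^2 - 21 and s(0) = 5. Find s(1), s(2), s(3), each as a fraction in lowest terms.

f'(s) = 2s.
f(5) = 4, f'(5) = 10, so s(1) = 5 - 4/10 = 23/5.
f(23/5) = 4/25, f'(23/5) = 46/5, so s(2) = (23/5) - (4/25)/(46/5) = 527/115.
f(527/115) = 4/13225, f'(527/115) = 1054/115, so s(3) = (527/115) - (4/13225)/(1054/115) = 277727/60605.

s(1) = 23/5, s(2) = 527/115, s(3) = 277727/60605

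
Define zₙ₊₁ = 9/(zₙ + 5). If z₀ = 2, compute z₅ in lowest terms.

z₁ = 9/(2 + 5) = 9/7.
z₂ = 9/(9/7 + 5) = 63/44.
z₃ = 9/(63/44 + 5) = 396/283.
z₄ = 9/(396/283 + 5) = 2547/1811.
z₅ = 9/(2547/1811 + 5) = 16299/11602.

16299/11602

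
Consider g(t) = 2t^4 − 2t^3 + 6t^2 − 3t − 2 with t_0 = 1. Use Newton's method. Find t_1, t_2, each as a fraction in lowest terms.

g'(t) = 8t^3 − 6t^2 + 12t − 3.
g(1) = 1, g'(1) = 11, so t_1 = 1 − 1/11 = 10/11.
g(10/11) = 1388/14641, g'(10/11) = 11927/1331, so t_2 = (10/11) − (1388/14641)/(11927/1331) = 117882/131197.

t_1 = 10/11, t_2 = 117882/131197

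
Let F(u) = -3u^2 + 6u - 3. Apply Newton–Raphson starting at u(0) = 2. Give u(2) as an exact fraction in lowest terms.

F'(u) = -6u + 6.
F(2) = -3, F'(2) = -6, so u(1) = 2 - (-3)/(-6) = 3/2.
F(3/2) = -3/4, F'(3/2) = -3, so u(2) = (3/2) - (-3/4)/(-3) = 5/4.

5/4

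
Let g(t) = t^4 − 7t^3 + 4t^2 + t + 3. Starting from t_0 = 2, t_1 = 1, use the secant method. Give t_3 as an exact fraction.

51278/42017

g(2) = −19, g(1) = 2. t_2 = 1 − 2·(1 − 2)/(2 − (−19)) = 23/21.
g(1) = 2, g(23/21) = 220894/194481. t_3 = (23/21) − (220894/194481)·((23/21) − 1)/((220894/194481) − 2) = 51278/42017.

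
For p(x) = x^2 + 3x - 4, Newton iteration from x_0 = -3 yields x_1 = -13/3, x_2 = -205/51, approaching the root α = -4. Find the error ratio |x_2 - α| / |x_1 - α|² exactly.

3/17

x_1 - α = -13/3 - (-4) = -13/3 + 4 = -1/3, so |x_1 - α| = 1/3.
x_2 - α = -205/51 - (-4) = -205/51 + 4 = -1/51, so |x_2 - α| = 1/51.
|x_1 - α|² = 1/9.
Ratio = (1/51) / (1/9) = 3/17.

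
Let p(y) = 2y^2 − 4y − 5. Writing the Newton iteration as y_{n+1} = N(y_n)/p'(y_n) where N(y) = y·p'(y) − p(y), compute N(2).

p'(y) = 4y − 4.
N(y) = y·p'(y) − p(y) = y·(4y − 4) − (2y^2 − 4y − 5) = 2y^2 + 5.
N(2) = 13.

13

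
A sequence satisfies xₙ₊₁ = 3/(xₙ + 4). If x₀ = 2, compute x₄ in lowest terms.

42/65

x₁ = 3/(2 + 4) = 1/2.
x₂ = 3/(1/2 + 4) = 2/3.
x₃ = 3/(2/3 + 4) = 9/14.
x₄ = 3/(9/14 + 4) = 42/65.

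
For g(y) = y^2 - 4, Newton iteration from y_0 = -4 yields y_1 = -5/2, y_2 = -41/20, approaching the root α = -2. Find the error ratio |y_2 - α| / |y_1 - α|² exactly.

y_1 - α = -5/2 - (-2) = -5/2 + 2 = -1/2, so |y_1 - α| = 1/2.
y_2 - α = -41/20 - (-2) = -41/20 + 2 = -1/20, so |y_2 - α| = 1/20.
|y_1 - α|² = 1/4.
Ratio = (1/20) / (1/4) = 1/5.

1/5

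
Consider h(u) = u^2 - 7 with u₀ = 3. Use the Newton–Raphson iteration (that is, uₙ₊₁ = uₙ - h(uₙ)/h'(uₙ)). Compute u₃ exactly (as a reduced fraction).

h'(u) = 2u.
h(3) = 2, h'(3) = 6, so u₁ = 3 - 2/6 = 8/3.
h(8/3) = 1/9, h'(8/3) = 16/3, so u₂ = (8/3) - (1/9)/(16/3) = 127/48.
h(127/48) = 1/2304, h'(127/48) = 127/24, so u₃ = (127/48) - (1/2304)/(127/24) = 32257/12192.

32257/12192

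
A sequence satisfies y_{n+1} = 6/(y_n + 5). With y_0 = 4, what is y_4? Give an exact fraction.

618/617

y_1 = 6/(4 + 5) = 2/3.
y_2 = 6/(2/3 + 5) = 18/17.
y_3 = 6/(18/17 + 5) = 102/103.
y_4 = 6/(102/103 + 5) = 618/617.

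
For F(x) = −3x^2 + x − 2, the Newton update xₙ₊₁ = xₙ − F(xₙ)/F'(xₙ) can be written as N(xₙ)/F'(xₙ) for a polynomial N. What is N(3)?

−25

F'(x) = −6x + 1.
N(x) = x·F'(x) − F(x) = x·(−6x + 1) − (−3x^2 + x − 2) = −3x^2 + 2.
N(3) = −25.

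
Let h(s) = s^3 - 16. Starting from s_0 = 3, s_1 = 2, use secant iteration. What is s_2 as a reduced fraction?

h(3) = 11, h(2) = -8. s_2 = 2 - (-8)·(2 - 3)/((-8) - 11) = 46/19.

46/19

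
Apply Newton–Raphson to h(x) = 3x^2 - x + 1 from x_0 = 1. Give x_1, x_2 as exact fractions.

x_1 = 2/5, x_2 = -13/35

h'(x) = 6x - 1.
h(1) = 3, h'(1) = 5, so x_1 = 1 - 3/5 = 2/5.
h(2/5) = 27/25, h'(2/5) = 7/5, so x_2 = (2/5) - (27/25)/(7/5) = -13/35.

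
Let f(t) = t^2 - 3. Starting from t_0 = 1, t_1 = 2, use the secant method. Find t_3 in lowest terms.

f(1) = -2, f(2) = 1. t_2 = 2 - 1·(2 - 1)/(1 - (-2)) = 5/3.
f(2) = 1, f(5/3) = -2/9. t_3 = (5/3) - (-2/9)·((5/3) - 2)/((-2/9) - 1) = 19/11.

19/11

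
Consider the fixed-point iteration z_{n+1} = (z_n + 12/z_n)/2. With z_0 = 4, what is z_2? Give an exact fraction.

z_1 = (4 + 12/4)/2 = 7/2.
z_2 = (7/2 + 12/(7/2))/2 = 97/28.

97/28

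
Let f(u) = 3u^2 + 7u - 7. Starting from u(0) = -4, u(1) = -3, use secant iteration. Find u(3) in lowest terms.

f(-4) = 13, f(-3) = -1. u(2) = (-3) - (-1)·((-3) - (-4))/((-1) - 13) = -43/14.
f(-3) = -1, f(-43/14) = -39/196. u(3) = (-43/14) - (-39/196)·((-43/14) - (-3))/((-39/196) - (-1)) = -485/157.

-485/157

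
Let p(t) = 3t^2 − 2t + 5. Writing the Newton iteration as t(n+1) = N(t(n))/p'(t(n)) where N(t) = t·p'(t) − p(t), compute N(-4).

43

p'(t) = 6t − 2.
N(t) = t·p'(t) − p(t) = t·(6t − 2) − (3t^2 − 2t + 5) = 3t^2 − 5.
N(-4) = 43.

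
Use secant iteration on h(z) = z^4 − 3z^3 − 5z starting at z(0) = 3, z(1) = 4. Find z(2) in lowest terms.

h(3) = −15, h(4) = 44. z(2) = 4 − 44·(4 − 3)/(44 − (−15)) = 192/59.

192/59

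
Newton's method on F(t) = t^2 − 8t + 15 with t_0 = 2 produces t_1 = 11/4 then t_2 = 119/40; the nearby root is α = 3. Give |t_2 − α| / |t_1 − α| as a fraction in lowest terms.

t_1 − α = 11/4 − 3 = −1/4, so |t_1 − α| = 1/4.
t_2 − α = 119/40 − 3 = −1/40, so |t_2 − α| = 1/40.
Ratio = (1/40) / (1/4) = 1/10.

1/10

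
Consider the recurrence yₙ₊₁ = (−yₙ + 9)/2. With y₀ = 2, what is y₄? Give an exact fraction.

47/16

y₁ = (−2 + 9)/2 = 7/2.
y₂ = (−(7/2) + 9)/2 = 11/4.
y₃ = (−(11/4) + 9)/2 = 25/8.
y₄ = (−(25/8) + 9)/2 = 47/16.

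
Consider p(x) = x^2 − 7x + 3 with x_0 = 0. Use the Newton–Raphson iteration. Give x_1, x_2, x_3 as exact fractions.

p'(x) = 2x − 7.
p(0) = 3, p'(0) = −7, so x_1 = 0 − 3/(−7) = 3/7.
p(3/7) = 9/49, p'(3/7) = −43/7, so x_2 = (3/7) − (9/49)/(−43/7) = 138/301.
p(138/301) = 81/90601, p'(138/301) = −1831/301, so x_3 = (138/301) − (81/90601)/(−1831/301) = 252759/551131.

x_1 = 3/7, x_2 = 138/301, x_3 = 252759/551131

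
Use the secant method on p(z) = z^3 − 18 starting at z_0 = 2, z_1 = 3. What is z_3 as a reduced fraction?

p(2) = −10, p(3) = 9. z_2 = 3 − 9·(3 − 2)/(9 − (−10)) = 48/19.
p(3) = 9, p(48/19) = −12870/6859. z_3 = (48/19) − (−12870/6859)·((48/19) − 3)/((−12870/6859) − 9) = 2402/921.

2402/921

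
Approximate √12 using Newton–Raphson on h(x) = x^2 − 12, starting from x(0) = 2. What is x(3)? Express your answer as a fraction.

h'(x) = 2x.
h(2) = −8, h'(2) = 4, so x(1) = 2 − (−8)/4 = 4.
h(4) = 4, h'(4) = 8, so x(2) = 4 − 4/8 = 7/2.
h(7/2) = 1/4, h'(7/2) = 7, so x(3) = (7/2) − (1/4)/7 = 97/28.

97/28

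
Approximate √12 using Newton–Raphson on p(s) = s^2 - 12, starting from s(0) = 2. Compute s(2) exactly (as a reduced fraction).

p'(s) = 2s.
p(2) = -8, p'(2) = 4, so s(1) = 2 - (-8)/4 = 4.
p(4) = 4, p'(4) = 8, so s(2) = 4 - 4/8 = 7/2.

7/2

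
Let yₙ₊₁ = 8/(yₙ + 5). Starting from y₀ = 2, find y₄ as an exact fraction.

y₁ = 8/(2 + 5) = 8/7.
y₂ = 8/(8/7 + 5) = 56/43.
y₃ = 8/(56/43 + 5) = 344/271.
y₄ = 8/(344/271 + 5) = 2168/1699.

2168/1699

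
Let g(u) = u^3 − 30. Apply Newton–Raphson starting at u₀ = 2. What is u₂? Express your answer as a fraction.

g'(u) = 3u^2.
g(2) = −22, g'(2) = 12, so u₁ = 2 − (−22)/12 = 23/6.
g(23/6) = 5687/216, g'(23/6) = 529/12, so u₂ = (23/6) − (5687/216)/(529/12) = 15407/4761.

15407/4761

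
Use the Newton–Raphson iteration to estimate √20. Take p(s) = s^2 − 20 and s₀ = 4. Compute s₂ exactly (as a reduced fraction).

161/36

p'(s) = 2s.
p(4) = −4, p'(4) = 8, so s₁ = 4 − (−4)/8 = 9/2.
p(9/2) = 1/4, p'(9/2) = 9, so s₂ = (9/2) − (1/4)/9 = 161/36.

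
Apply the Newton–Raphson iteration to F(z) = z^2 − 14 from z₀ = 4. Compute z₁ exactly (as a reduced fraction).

F'(z) = 2z.
F(4) = 2, F'(4) = 8, so z₁ = 4 − 2/8 = 15/4.

15/4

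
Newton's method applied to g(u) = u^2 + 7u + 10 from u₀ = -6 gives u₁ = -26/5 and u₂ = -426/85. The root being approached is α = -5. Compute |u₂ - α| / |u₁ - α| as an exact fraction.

u₁ - α = -26/5 - (-5) = -26/5 + 5 = -1/5, so |u₁ - α| = 1/5.
u₂ - α = -426/85 - (-5) = -426/85 + 5 = -1/85, so |u₂ - α| = 1/85.
Ratio = (1/85) / (1/5) = 1/17.

1/17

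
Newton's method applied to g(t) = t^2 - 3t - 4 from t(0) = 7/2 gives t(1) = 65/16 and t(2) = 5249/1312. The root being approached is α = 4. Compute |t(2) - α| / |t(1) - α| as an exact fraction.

t(1) - α = 65/16 - 4 = 1/16, so |t(1) - α| = 1/16.
t(2) - α = 5249/1312 - 4 = 1/1312, so |t(2) - α| = 1/1312.
Ratio = (1/1312) / (1/16) = 1/82.

1/82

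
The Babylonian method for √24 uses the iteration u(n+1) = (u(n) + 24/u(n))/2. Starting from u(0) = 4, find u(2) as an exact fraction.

u(1) = (4 + 24/4)/2 = 5.
u(2) = (5 + 24/5)/2 = 49/10.

49/10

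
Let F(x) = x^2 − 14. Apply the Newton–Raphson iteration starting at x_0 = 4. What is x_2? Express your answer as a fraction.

F'(x) = 2x.
F(4) = 2, F'(4) = 8, so x_1 = 4 − 2/8 = 15/4.
F(15/4) = 1/16, F'(15/4) = 15/2, so x_2 = (15/4) − (1/16)/(15/2) = 449/120.

449/120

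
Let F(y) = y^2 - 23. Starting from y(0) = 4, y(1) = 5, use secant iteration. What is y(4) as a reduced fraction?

F(4) = -7, F(5) = 2. y(2) = 5 - 2·(5 - 4)/(2 - (-7)) = 43/9.
F(5) = 2, F(43/9) = -14/81. y(3) = (43/9) - (-14/81)·((43/9) - 5)/((-14/81) - 2) = 211/44.
F(43/9) = -14/81, F(211/44) = -7/1936. y(4) = (211/44) - (-7/1936)·((211/44) - (43/9))/((-7/1936) - (-14/81)) = 18181/3791.

18181/3791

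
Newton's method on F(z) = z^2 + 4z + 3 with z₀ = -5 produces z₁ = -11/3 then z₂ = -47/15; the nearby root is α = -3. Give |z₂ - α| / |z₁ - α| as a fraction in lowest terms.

z₁ - α = -11/3 - (-3) = -11/3 + 3 = -2/3, so |z₁ - α| = 2/3.
z₂ - α = -47/15 - (-3) = -47/15 + 3 = -2/15, so |z₂ - α| = 2/15.
Ratio = (2/15) / (2/3) = 1/5.

1/5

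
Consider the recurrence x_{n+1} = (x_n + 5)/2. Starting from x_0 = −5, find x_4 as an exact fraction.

x_1 = ((−5) + 5)/2 = 0.
x_2 = (0 + 5)/2 = 5/2.
x_3 = ((5/2) + 5)/2 = 15/4.
x_4 = ((15/4) + 5)/2 = 35/8.

35/8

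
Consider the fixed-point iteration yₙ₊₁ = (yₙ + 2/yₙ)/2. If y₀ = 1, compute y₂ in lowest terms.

y₁ = (1 + 2/1)/2 = 3/2.
y₂ = (3/2 + 2/(3/2))/2 = 17/12.

17/12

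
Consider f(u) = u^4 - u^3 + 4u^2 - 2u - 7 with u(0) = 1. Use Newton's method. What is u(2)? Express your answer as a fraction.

f'(u) = 4u^3 - 3u^2 + 8u - 2.
f(1) = -5, f'(1) = 7, so u(1) = 1 - (-5)/7 = 12/7.
f(12/7) = 11825/2401, f'(12/7) = 7906/343, so u(2) = (12/7) - (11825/2401)/(7906/343) = 83047/55342.

83047/55342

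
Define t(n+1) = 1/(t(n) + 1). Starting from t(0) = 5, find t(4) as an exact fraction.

t(1) = 1/(5 + 1) = 1/6.
t(2) = 1/(1/6 + 1) = 6/7.
t(3) = 1/(6/7 + 1) = 7/13.
t(4) = 1/(7/13 + 1) = 13/20.

13/20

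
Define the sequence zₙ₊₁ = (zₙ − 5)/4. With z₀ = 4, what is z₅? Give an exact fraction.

z₁ = (4 − 5)/4 = −1/4.
z₂ = ((−1/4) − 5)/4 = −21/16.
z₃ = ((−21/16) − 5)/4 = −101/64.
z₄ = ((−101/64) − 5)/4 = −421/256.
z₅ = ((−421/256) − 5)/4 = −1701/1024.

−1701/1024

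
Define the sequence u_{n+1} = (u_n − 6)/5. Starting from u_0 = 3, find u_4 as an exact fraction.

u_1 = (3 − 6)/5 = −3/5.
u_2 = ((−3/5) − 6)/5 = −33/25.
u_3 = ((−33/25) − 6)/5 = −183/125.
u_4 = ((−183/125) − 6)/5 = −933/625.

−933/625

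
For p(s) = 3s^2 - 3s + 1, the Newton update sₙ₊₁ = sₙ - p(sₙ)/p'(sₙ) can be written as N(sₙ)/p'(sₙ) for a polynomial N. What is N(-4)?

p'(s) = 6s - 3.
N(s) = s·p'(s) - p(s) = s·(6s - 3) - (3s^2 - 3s + 1) = 3s^2 - 1.
N(-4) = 47.

47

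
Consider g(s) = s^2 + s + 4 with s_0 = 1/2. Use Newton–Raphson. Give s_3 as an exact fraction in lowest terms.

-122943/41888

g'(s) = 2s + 1.
g(1/2) = 19/4, g'(1/2) = 2, so s_1 = (1/2) - (19/4)/2 = -15/8.
g(-15/8) = 361/64, g'(-15/8) = -11/4, so s_2 = (-15/8) - (361/64)/(-11/4) = 31/176.
g(31/176) = 130321/30976, g'(31/176) = 119/88, so s_3 = (31/176) - (130321/30976)/(119/88) = -122943/41888.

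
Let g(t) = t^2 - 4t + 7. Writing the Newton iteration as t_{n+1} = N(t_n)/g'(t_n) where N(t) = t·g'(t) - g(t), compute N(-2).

g'(t) = 2t - 4.
N(t) = t·g'(t) - g(t) = t·(2t - 4) - (t^2 - 4t + 7) = t^2 - 7.
N(-2) = -3.

-3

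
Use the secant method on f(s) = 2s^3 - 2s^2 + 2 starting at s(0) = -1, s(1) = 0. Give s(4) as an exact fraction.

f(-1) = -2, f(0) = 2. s(2) = 0 - 2·(0 - (-1))/(2 - (-2)) = -1/2.
f(0) = 2, f(-1/2) = 5/4. s(3) = (-1/2) - (5/4)·((-1/2) - 0)/((5/4) - 2) = -4/3.
f(-1/2) = 5/4, f(-4/3) = -170/27. s(4) = (-4/3) - (-170/27)·((-4/3) - (-1/2))/((-170/27) - (5/4)) = -104/163.

-104/163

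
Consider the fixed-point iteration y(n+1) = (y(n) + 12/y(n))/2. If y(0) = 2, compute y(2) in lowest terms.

y(1) = (2 + 12/2)/2 = 4.
y(2) = (4 + 12/4)/2 = 7/2.

7/2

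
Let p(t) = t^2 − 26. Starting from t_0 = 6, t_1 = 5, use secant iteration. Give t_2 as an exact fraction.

56/11

p(6) = 10, p(5) = −1. t_2 = 5 − (−1)·(5 − 6)/((−1) − 10) = 56/11.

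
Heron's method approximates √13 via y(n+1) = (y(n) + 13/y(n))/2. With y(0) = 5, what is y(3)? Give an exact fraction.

117487/32585

y(1) = (5 + 13/5)/2 = 19/5.
y(2) = (19/5 + 13/(19/5))/2 = 343/95.
y(3) = (343/95 + 13/(343/95))/2 = 117487/32585.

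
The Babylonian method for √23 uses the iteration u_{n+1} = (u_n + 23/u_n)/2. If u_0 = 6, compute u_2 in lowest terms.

u_1 = (6 + 23/6)/2 = 59/12.
u_2 = (59/12 + 23/(59/12))/2 = 6793/1416.

6793/1416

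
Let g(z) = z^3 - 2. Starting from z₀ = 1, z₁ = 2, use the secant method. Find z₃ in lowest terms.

75/62

g(1) = -1, g(2) = 6. z₂ = 2 - 6·(2 - 1)/(6 - (-1)) = 8/7.
g(2) = 6, g(8/7) = -174/343. z₃ = (8/7) - (-174/343)·((8/7) - 2)/((-174/343) - 6) = 75/62.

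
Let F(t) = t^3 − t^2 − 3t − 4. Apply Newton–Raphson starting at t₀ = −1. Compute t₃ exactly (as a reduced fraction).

F'(t) = 3t^2 − 2t − 3.
F(−1) = −3, F'(−1) = 2, so t₁ = (−1) − (−3)/2 = 1/2.
F(1/2) = −45/8, F'(1/2) = −13/4, so t₂ = (1/2) − (−45/8)/(−13/4) = −16/13.
F(−16/13) = −8100/2197, F'(−16/13) = 677/169, so t₃ = (−16/13) − (−8100/2197)/(677/169) = −2732/8801.

−2732/8801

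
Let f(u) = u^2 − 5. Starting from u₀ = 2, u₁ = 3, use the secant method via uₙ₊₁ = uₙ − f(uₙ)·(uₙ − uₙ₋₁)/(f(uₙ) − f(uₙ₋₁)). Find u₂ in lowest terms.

11/5

f(2) = −1, f(3) = 4. u₂ = 3 − 4·(3 − 2)/(4 − (−1)) = 11/5.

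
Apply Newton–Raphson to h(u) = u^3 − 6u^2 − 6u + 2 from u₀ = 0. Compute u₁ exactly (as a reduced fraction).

h'(u) = 3u^2 − 12u − 6.
h(0) = 2, h'(0) = −6, so u₁ = 0 − 2/(−6) = 1/3.

1/3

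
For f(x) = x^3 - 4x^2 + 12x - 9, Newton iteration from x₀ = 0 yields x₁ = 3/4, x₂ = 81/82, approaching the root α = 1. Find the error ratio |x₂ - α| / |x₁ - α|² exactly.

8/41

x₁ - α = 3/4 - 1 = -1/4, so |x₁ - α| = 1/4.
x₂ - α = 81/82 - 1 = -1/82, so |x₂ - α| = 1/82.
|x₁ - α|² = 1/16.
Ratio = (1/82) / (1/16) = 8/41.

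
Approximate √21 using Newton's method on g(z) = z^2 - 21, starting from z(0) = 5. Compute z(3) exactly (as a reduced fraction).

g'(z) = 2z.
g(5) = 4, g'(5) = 10, so z(1) = 5 - 4/10 = 23/5.
g(23/5) = 4/25, g'(23/5) = 46/5, so z(2) = (23/5) - (4/25)/(46/5) = 527/115.
g(527/115) = 4/13225, g'(527/115) = 1054/115, so z(3) = (527/115) - (4/13225)/(1054/115) = 277727/60605.

277727/60605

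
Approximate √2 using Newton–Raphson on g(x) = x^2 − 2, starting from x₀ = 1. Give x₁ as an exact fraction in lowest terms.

g'(x) = 2x.
g(1) = −1, g'(1) = 2, so x₁ = 1 − (−1)/2 = 3/2.

3/2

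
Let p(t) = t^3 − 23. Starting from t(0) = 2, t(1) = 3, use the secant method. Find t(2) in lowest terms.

53/19

p(2) = −15, p(3) = 4. t(2) = 3 − 4·(3 − 2)/(4 − (−15)) = 53/19.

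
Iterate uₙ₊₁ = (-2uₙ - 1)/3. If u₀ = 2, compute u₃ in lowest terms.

-23/27

u₁ = (-2·2 - 1)/3 = -5/3.
u₂ = (-2·(-5/3) - 1)/3 = 7/9.
u₃ = (-2·(7/9) - 1)/3 = -23/27.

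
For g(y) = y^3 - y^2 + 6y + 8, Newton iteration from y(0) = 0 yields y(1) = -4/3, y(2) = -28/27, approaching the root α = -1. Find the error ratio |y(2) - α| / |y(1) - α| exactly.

1/9

y(1) - α = -4/3 - (-1) = -4/3 + 1 = -1/3, so |y(1) - α| = 1/3.
y(2) - α = -28/27 - (-1) = -28/27 + 1 = -1/27, so |y(2) - α| = 1/27.
Ratio = (1/27) / (1/3) = 1/9.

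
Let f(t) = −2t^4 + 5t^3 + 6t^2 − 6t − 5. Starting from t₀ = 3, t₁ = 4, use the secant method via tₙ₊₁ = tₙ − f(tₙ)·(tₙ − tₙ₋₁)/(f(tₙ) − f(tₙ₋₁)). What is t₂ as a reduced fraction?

f(3) = 4, f(4) = −125. t₂ = 4 − (−125)·(4 − 3)/((−125) − 4) = 391/129.

391/129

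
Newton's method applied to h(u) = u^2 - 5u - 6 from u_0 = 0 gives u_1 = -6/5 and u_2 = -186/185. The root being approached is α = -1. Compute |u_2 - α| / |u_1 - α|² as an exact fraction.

5/37

u_1 - α = -6/5 - (-1) = -6/5 + 1 = -1/5, so |u_1 - α| = 1/5.
u_2 - α = -186/185 - (-1) = -186/185 + 1 = -1/185, so |u_2 - α| = 1/185.
|u_1 - α|² = 1/25.
Ratio = (1/185) / (1/25) = 5/37.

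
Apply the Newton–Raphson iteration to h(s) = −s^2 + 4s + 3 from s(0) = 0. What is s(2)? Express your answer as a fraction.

h'(s) = −2s + 4.
h(0) = 3, h'(0) = 4, so s(1) = 0 − 3/4 = −3/4.
h(−3/4) = −9/16, h'(−3/4) = 11/2, so s(2) = (−3/4) − (−9/16)/(11/2) = −57/88.

−57/88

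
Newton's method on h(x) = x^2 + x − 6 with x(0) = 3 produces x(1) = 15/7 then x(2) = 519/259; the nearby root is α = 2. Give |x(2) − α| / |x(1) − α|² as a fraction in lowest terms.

7/37

x(1) − α = 15/7 − 2 = 1/7, so |x(1) − α| = 1/7.
x(2) − α = 519/259 − 2 = 1/259, so |x(2) − α| = 1/259.
|x(1) − α|² = 1/49.
Ratio = (1/259) / (1/49) = 7/37.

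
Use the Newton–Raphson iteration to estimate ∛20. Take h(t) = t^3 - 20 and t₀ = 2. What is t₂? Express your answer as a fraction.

74/27

h'(t) = 3t^2.
h(2) = -12, h'(2) = 12, so t₁ = 2 - (-12)/12 = 3.
h(3) = 7, h'(3) = 27, so t₂ = 3 - 7/27 = 74/27.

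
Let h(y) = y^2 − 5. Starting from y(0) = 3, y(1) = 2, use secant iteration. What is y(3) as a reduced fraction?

h(3) = 4, h(2) = −1. y(2) = 2 − (−1)·(2 − 3)/((−1) − 4) = 11/5.
h(2) = −1, h(11/5) = −4/25. y(3) = (11/5) − (−4/25)·((11/5) − 2)/((−4/25) − (−1)) = 47/21.

47/21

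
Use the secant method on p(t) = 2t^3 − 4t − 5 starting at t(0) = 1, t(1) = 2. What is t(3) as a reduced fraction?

1508/829

p(1) = −7, p(2) = 3. t(2) = 2 − 3·(2 − 1)/(3 − (−7)) = 17/10.
p(2) = 3, p(17/10) = −987/500. t(3) = (17/10) − (−987/500)·((17/10) − 2)/((−987/500) − 3) = 1508/829.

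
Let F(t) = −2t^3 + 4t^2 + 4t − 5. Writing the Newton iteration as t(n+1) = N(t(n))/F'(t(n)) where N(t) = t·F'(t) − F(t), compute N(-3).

F'(t) = −6t^2 + 8t + 4.
N(t) = t·F'(t) − F(t) = t·(−6t^2 + 8t + 4) − (−2t^3 + 4t^2 + 4t − 5) = −4t^3 + 4t^2 + 5.
N(-3) = 149.

149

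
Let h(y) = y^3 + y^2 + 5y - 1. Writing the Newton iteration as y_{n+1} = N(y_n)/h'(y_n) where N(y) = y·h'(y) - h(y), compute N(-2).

-11

h'(y) = 3y^2 + 2y + 5.
N(y) = y·h'(y) - h(y) = y·(3y^2 + 2y + 5) - (y^3 + y^2 + 5y - 1) = 2y^3 + y^2 + 1.
N(-2) = -11.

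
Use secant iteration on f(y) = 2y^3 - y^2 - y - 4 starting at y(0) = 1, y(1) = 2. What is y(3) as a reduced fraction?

253/164

f(1) = -4, f(2) = 6. y(2) = 2 - 6·(2 - 1)/(6 - (-4)) = 7/5.
f(2) = 6, f(7/5) = -234/125. y(3) = (7/5) - (-234/125)·((7/5) - 2)/((-234/125) - 6) = 253/164.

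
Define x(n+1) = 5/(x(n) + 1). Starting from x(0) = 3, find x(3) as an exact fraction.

x(1) = 5/(3 + 1) = 5/4.
x(2) = 5/(5/4 + 1) = 20/9.
x(3) = 5/(20/9 + 1) = 45/29.

45/29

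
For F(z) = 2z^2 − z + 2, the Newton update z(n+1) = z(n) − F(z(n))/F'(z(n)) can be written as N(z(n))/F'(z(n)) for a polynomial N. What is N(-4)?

30

F'(z) = 4z − 1.
N(z) = z·F'(z) − F(z) = z·(4z − 1) − (2z^2 − z + 2) = 2z^2 − 2.
N(-4) = 30.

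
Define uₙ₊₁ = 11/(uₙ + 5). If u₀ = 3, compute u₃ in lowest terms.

561/343

u₁ = 11/(3 + 5) = 11/8.
u₂ = 11/(11/8 + 5) = 88/51.
u₃ = 11/(88/51 + 5) = 561/343.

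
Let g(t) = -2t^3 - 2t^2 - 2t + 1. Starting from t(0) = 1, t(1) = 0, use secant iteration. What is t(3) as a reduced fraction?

18/43

g(1) = -5, g(0) = 1. t(2) = 0 - 1·(0 - 1)/(1 - (-5)) = 1/6.
g(0) = 1, g(1/6) = 65/108. t(3) = (1/6) - (65/108)·((1/6) - 0)/((65/108) - 1) = 18/43.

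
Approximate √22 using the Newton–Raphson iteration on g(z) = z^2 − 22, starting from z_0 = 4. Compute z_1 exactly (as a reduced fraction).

19/4

g'(z) = 2z.
g(4) = −6, g'(4) = 8, so z_1 = 4 − (−6)/8 = 19/4.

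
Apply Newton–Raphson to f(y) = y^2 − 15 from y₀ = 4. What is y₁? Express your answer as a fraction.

f'(y) = 2y.
f(4) = 1, f'(4) = 8, so y₁ = 4 − 1/8 = 31/8.

31/8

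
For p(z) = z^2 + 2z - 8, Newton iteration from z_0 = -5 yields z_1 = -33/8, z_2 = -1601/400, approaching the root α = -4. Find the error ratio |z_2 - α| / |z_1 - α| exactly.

1/50

z_1 - α = -33/8 - (-4) = -33/8 + 4 = -1/8, so |z_1 - α| = 1/8.
z_2 - α = -1601/400 - (-4) = -1601/400 + 4 = -1/400, so |z_2 - α| = 1/400.
Ratio = (1/400) / (1/8) = 1/50.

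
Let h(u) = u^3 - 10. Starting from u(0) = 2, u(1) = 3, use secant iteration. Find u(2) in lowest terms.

h(2) = -2, h(3) = 17. u(2) = 3 - 17·(3 - 2)/(17 - (-2)) = 40/19.

40/19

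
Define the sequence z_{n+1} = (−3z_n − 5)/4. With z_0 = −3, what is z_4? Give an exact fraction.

z_1 = (−3·(−3) − 5)/4 = 1.
z_2 = (−3·1 − 5)/4 = −2.
z_3 = (−3·(−2) − 5)/4 = 1/4.
z_4 = (−3·(1/4) − 5)/4 = −23/16.

−23/16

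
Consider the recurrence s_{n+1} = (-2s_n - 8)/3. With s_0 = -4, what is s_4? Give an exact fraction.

-56/27

s_1 = (-2·(-4) - 8)/3 = 0.
s_2 = (-2·0 - 8)/3 = -8/3.
s_3 = (-2·(-8/3) - 8)/3 = -8/9.
s_4 = (-2·(-8/9) - 8)/3 = -56/27.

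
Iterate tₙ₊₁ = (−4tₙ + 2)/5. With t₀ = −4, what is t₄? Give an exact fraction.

t₁ = (−4·(−4) + 2)/5 = 18/5.
t₂ = (−4·(18/5) + 2)/5 = −62/25.
t₃ = (−4·(−62/25) + 2)/5 = 298/125.
t₄ = (−4·(298/125) + 2)/5 = −942/625.

−942/625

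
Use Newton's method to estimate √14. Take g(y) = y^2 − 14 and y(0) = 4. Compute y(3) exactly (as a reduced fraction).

403201/107760

g'(y) = 2y.
g(4) = 2, g'(4) = 8, so y(1) = 4 − 2/8 = 15/4.
g(15/4) = 1/16, g'(15/4) = 15/2, so y(2) = (15/4) − (1/16)/(15/2) = 449/120.
g(449/120) = 1/14400, g'(449/120) = 449/60, so y(3) = (449/120) − (1/14400)/(449/60) = 403201/107760.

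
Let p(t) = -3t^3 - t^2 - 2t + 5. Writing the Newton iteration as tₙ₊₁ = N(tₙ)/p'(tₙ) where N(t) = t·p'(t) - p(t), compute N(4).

-405

p'(t) = -9t^2 - 2t - 2.
N(t) = t·p'(t) - p(t) = t·(-9t^2 - 2t - 2) - (-3t^3 - t^2 - 2t + 5) = -6t^3 - t^2 - 5.
N(4) = -405.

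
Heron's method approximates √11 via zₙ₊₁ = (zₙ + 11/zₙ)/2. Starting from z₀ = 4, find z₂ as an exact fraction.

1433/432

z₁ = (4 + 11/4)/2 = 27/8.
z₂ = (27/8 + 11/(27/8))/2 = 1433/432.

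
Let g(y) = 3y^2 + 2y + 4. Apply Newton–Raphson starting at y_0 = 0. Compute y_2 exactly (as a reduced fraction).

g'(y) = 6y + 2.
g(0) = 4, g'(0) = 2, so y_1 = 0 - 4/2 = -2.
g(-2) = 12, g'(-2) = -10, so y_2 = (-2) - 12/(-10) = -4/5.

-4/5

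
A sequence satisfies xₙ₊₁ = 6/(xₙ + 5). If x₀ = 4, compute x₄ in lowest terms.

x₁ = 6/(4 + 5) = 2/3.
x₂ = 6/(2/3 + 5) = 18/17.
x₃ = 6/(18/17 + 5) = 102/103.
x₄ = 6/(102/103 + 5) = 618/617.

618/617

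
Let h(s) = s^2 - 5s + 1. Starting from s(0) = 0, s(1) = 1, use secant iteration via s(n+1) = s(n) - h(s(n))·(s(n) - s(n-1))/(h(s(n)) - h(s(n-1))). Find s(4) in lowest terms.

19/91

h(0) = 1, h(1) = -3. s(2) = 1 - (-3)·(1 - 0)/((-3) - 1) = 1/4.
h(1) = -3, h(1/4) = -3/16. s(3) = (1/4) - (-3/16)·((1/4) - 1)/((-3/16) - (-3)) = 1/5.
h(1/4) = -3/16, h(1/5) = 1/25. s(4) = (1/5) - (1/25)·((1/5) - (1/4))/((1/25) - (-3/16)) = 19/91.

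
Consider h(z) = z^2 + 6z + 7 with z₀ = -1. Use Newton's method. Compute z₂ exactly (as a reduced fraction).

h'(z) = 2z + 6.
h(-1) = 2, h'(-1) = 4, so z₁ = (-1) - 2/4 = -3/2.
h(-3/2) = 1/4, h'(-3/2) = 3, so z₂ = (-3/2) - (1/4)/3 = -19/12.

-19/12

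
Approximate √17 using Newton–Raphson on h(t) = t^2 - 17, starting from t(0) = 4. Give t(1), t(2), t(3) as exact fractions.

h'(t) = 2t.
h(4) = -1, h'(4) = 8, so t(1) = 4 - (-1)/8 = 33/8.
h(33/8) = 1/64, h'(33/8) = 33/4, so t(2) = (33/8) - (1/64)/(33/4) = 2177/528.
h(2177/528) = 1/278784, h'(2177/528) = 2177/264, so t(3) = (2177/528) - (1/278784)/(2177/264) = 9478657/2298912.

t(1) = 33/8, t(2) = 2177/528, t(3) = 9478657/2298912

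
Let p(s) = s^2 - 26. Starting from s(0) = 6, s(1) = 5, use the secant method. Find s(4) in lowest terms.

31721/6221

p(6) = 10, p(5) = -1. s(2) = 5 - (-1)·(5 - 6)/((-1) - 10) = 56/11.
p(5) = -1, p(56/11) = -10/121. s(3) = (56/11) - (-10/121)·((56/11) - 5)/((-10/121) - (-1)) = 566/111.
p(56/11) = -10/121, p(566/111) = 10/12321. s(4) = (566/111) - (10/12321)·((566/111) - (56/11))/((10/12321) - (-10/121)) = 31721/6221.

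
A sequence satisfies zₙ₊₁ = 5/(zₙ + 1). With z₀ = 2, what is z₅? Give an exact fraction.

z₁ = 5/(2 + 1) = 5/3.
z₂ = 5/(5/3 + 1) = 15/8.
z₃ = 5/(15/8 + 1) = 40/23.
z₄ = 5/(40/23 + 1) = 115/63.
z₅ = 5/(115/63 + 1) = 315/178.

315/178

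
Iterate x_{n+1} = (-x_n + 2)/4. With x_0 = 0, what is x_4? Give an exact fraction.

x_1 = (-0 + 2)/4 = 1/2.
x_2 = (-(1/2) + 2)/4 = 3/8.
x_3 = (-(3/8) + 2)/4 = 13/32.
x_4 = (-(13/32) + 2)/4 = 51/128.

51/128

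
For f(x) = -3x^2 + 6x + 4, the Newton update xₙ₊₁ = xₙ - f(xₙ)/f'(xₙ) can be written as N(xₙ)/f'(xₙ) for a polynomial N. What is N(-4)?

-52

f'(x) = -6x + 6.
N(x) = x·f'(x) - f(x) = x·(-6x + 6) - (-3x^2 + 6x + 4) = -3x^2 - 4.
N(-4) = -52.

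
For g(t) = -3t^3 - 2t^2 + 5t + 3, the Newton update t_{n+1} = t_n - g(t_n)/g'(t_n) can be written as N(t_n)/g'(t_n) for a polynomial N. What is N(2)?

g'(t) = -9t^2 - 4t + 5.
N(t) = t·g'(t) - g(t) = t·(-9t^2 - 4t + 5) - (-3t^3 - 2t^2 + 5t + 3) = -6t^3 - 2t^2 - 3.
N(2) = -59.

-59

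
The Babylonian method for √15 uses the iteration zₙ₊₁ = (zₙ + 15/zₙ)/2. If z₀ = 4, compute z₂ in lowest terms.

z₁ = (4 + 15/4)/2 = 31/8.
z₂ = (31/8 + 15/(31/8))/2 = 1921/496.

1921/496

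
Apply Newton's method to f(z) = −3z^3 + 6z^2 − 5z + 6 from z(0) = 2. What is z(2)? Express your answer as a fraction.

99678/58225

f'(z) = −9z^2 + 12z − 5.
f(2) = −4, f'(2) = −17, so z(1) = 2 − (−4)/(−17) = 30/17.
f(30/17) = −3072/4913, f'(30/17) = −3425/289, so z(2) = (30/17) − (−3072/4913)/(−3425/289) = 99678/58225.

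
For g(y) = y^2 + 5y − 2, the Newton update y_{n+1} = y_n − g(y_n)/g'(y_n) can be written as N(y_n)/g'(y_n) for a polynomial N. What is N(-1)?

3

g'(y) = 2y + 5.
N(y) = y·g'(y) − g(y) = y·(2y + 5) − (y^2 + 5y − 2) = y^2 + 2.
N(-1) = 3.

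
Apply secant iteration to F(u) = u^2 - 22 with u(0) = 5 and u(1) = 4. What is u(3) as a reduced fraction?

F(5) = 3, F(4) = -6. u(2) = 4 - (-6)·(4 - 5)/((-6) - 3) = 14/3.
F(4) = -6, F(14/3) = -2/9. u(3) = (14/3) - (-2/9)·((14/3) - 4)/((-2/9) - (-6)) = 61/13.

61/13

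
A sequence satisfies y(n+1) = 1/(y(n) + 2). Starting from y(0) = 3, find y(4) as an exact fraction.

y(1) = 1/(3 + 2) = 1/5.
y(2) = 1/(1/5 + 2) = 5/11.
y(3) = 1/(5/11 + 2) = 11/27.
y(4) = 1/(11/27 + 2) = 27/65.

27/65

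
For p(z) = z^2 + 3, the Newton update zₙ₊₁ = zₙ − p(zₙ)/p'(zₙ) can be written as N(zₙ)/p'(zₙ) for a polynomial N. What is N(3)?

6

p'(z) = 2z.
N(z) = z·p'(z) − p(z) = z·(2z) − (z^2 + 3) = z^2 − 3.
N(3) = 6.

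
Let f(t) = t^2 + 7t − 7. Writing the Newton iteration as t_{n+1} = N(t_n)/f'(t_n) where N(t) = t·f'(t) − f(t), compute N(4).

f'(t) = 2t + 7.
N(t) = t·f'(t) − f(t) = t·(2t + 7) − (t^2 + 7t − 7) = t^2 + 7.
N(4) = 23.

23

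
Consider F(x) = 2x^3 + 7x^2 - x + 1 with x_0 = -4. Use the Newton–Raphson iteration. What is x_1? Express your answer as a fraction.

-145/39

F'(x) = 6x^2 + 14x - 1.
F(-4) = -11, F'(-4) = 39, so x_1 = (-4) - (-11)/39 = -145/39.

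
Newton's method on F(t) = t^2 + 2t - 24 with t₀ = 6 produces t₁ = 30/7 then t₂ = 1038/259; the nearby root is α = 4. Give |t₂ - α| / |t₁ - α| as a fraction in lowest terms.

t₁ - α = 30/7 - 4 = 2/7, so |t₁ - α| = 2/7.
t₂ - α = 1038/259 - 4 = 2/259, so |t₂ - α| = 2/259.
Ratio = (2/259) / (2/7) = 1/37.

1/37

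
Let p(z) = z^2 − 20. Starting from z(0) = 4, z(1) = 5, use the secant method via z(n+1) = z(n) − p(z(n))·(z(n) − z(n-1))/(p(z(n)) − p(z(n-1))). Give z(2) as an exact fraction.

p(4) = −4, p(5) = 5. z(2) = 5 − 5·(5 − 4)/(5 − (−4)) = 40/9.

40/9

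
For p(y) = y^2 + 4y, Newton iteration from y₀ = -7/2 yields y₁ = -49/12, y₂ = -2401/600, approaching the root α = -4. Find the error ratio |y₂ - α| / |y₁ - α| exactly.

1/50

y₁ - α = -49/12 - (-4) = -49/12 + 4 = -1/12, so |y₁ - α| = 1/12.
y₂ - α = -2401/600 - (-4) = -2401/600 + 4 = -1/600, so |y₂ - α| = 1/600.
Ratio = (1/600) / (1/12) = 1/50.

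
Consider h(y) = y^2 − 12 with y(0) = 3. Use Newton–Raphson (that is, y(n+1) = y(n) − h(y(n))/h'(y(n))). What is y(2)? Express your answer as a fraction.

97/28

h'(y) = 2y.
h(3) = −3, h'(3) = 6, so y(1) = 3 − (−3)/6 = 7/2.
h(7/2) = 1/4, h'(7/2) = 7, so y(2) = (7/2) − (1/4)/7 = 97/28.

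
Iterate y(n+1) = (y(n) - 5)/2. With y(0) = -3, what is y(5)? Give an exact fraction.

y(1) = ((-3) - 5)/2 = -4.
y(2) = ((-4) - 5)/2 = -9/2.
y(3) = ((-9/2) - 5)/2 = -19/4.
y(4) = ((-19/4) - 5)/2 = -39/8.
y(5) = ((-39/8) - 5)/2 = -79/16.

-79/16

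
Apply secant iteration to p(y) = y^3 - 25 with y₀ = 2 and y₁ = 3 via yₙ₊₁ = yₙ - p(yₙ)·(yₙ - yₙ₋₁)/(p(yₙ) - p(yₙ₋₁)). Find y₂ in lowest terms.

p(2) = -17, p(3) = 2. y₂ = 3 - 2·(3 - 2)/(2 - (-17)) = 55/19.

55/19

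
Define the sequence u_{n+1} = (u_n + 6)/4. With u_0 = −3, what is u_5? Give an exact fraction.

2043/1024

u_1 = ((−3) + 6)/4 = 3/4.
u_2 = ((3/4) + 6)/4 = 27/16.
u_3 = ((27/16) + 6)/4 = 123/64.
u_4 = ((123/64) + 6)/4 = 507/256.
u_5 = ((507/256) + 6)/4 = 2043/1024.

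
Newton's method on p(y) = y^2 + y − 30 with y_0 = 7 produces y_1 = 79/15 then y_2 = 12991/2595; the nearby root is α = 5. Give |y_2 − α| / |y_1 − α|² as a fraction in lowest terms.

y_1 − α = 79/15 − 5 = 4/15, so |y_1 − α| = 4/15.
y_2 − α = 12991/2595 − 5 = 16/2595, so |y_2 − α| = 16/2595.
|y_1 − α|² = 16/225.
Ratio = (16/2595) / (16/225) = 15/173.

15/173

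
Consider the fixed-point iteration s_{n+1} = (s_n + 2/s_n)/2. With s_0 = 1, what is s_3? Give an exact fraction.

s_1 = (1 + 2/1)/2 = 3/2.
s_2 = (3/2 + 2/(3/2))/2 = 17/12.
s_3 = (17/12 + 2/(17/12))/2 = 577/408.

577/408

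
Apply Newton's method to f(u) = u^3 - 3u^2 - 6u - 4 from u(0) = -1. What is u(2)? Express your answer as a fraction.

-97/99

f'(u) = 3u^2 - 6u - 6.
f(-1) = -2, f'(-1) = 3, so u(1) = (-1) - (-2)/3 = -1/3.
f(-1/3) = -64/27, f'(-1/3) = -11/3, so u(2) = (-1/3) - (-64/27)/(-11/3) = -97/99.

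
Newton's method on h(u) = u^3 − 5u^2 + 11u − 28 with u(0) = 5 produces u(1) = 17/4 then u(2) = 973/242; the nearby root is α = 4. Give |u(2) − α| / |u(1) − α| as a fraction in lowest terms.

u(1) − α = 17/4 − 4 = 1/4, so |u(1) − α| = 1/4.
u(2) − α = 973/242 − 4 = 5/242, so |u(2) − α| = 5/242.
Ratio = (5/242) / (1/4) = 10/121.

10/121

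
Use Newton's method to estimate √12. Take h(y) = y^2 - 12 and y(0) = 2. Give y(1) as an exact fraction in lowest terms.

h'(y) = 2y.
h(2) = -8, h'(2) = 4, so y(1) = 2 - (-8)/4 = 4.

4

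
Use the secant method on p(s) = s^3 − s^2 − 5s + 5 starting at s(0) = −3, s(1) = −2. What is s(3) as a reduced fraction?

−9841/4379

p(−3) = −16, p(−2) = 3. s(2) = (−2) − 3·((−2) − (−3))/(3 − (−16)) = −41/19.
p(−2) = 3, p(−41/19) = 7440/6859. s(3) = (−41/19) − (7440/6859)·((−41/19) − (−2))/((7440/6859) − 3) = −9841/4379.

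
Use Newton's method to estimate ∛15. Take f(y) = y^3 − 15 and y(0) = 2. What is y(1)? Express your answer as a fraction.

31/12

f'(y) = 3y^2.
f(2) = −7, f'(2) = 12, so y(1) = 2 − (−7)/12 = 31/12.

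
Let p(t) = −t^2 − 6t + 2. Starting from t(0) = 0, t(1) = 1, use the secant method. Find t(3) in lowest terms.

16/51

p(0) = 2, p(1) = −5. t(2) = 1 − (−5)·(1 − 0)/((−5) − 2) = 2/7.
p(1) = −5, p(2/7) = 10/49. t(3) = (2/7) − (10/49)·((2/7) − 1)/((10/49) − (−5)) = 16/51.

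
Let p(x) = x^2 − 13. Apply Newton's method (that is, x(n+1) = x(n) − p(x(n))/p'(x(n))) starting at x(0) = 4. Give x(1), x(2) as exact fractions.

p'(x) = 2x.
p(4) = 3, p'(4) = 8, so x(1) = 4 − 3/8 = 29/8.
p(29/8) = 9/64, p'(29/8) = 29/4, so x(2) = (29/8) − (9/64)/(29/4) = 1673/464.

x(1) = 29/8, x(2) = 1673/464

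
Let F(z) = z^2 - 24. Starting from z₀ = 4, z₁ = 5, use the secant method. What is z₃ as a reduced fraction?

F(4) = -8, F(5) = 1. z₂ = 5 - 1·(5 - 4)/(1 - (-8)) = 44/9.
F(5) = 1, F(44/9) = -8/81. z₃ = (44/9) - (-8/81)·((44/9) - 5)/((-8/81) - 1) = 436/89.

436/89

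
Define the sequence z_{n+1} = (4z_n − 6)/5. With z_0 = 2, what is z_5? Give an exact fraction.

z_1 = (4·2 − 6)/5 = 2/5.
z_2 = (4·(2/5) − 6)/5 = −22/25.
z_3 = (4·(−22/25) − 6)/5 = −238/125.
z_4 = (4·(−238/125) − 6)/5 = −1702/625.
z_5 = (4·(−1702/625) − 6)/5 = −10558/3125.

−10558/3125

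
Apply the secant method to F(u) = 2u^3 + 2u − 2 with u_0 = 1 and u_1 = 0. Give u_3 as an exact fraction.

4/5

F(1) = 2, F(0) = −2. u_2 = 0 − (−2)·(0 − 1)/((−2) − 2) = 1/2.
F(0) = −2, F(1/2) = −3/4. u_3 = (1/2) − (−3/4)·((1/2) − 0)/((−3/4) − (−2)) = 4/5.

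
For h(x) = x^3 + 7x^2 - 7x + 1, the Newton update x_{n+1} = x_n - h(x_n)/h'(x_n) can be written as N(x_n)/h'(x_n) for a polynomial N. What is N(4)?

239

h'(x) = 3x^2 + 14x - 7.
N(x) = x·h'(x) - h(x) = x·(3x^2 + 14x - 7) - (x^3 + 7x^2 - 7x + 1) = 2x^3 + 7x^2 - 1.
N(4) = 239.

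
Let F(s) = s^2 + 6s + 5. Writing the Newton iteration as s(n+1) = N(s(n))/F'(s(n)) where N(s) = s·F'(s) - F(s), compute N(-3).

F'(s) = 2s + 6.
N(s) = s·F'(s) - F(s) = s·(2s + 6) - (s^2 + 6s + 5) = s^2 - 5.
N(-3) = 4.

4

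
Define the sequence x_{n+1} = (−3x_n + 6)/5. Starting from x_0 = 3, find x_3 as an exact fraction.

33/125

x_1 = (−3·3 + 6)/5 = −3/5.
x_2 = (−3·(−3/5) + 6)/5 = 39/25.
x_3 = (−3·(39/25) + 6)/5 = 33/125.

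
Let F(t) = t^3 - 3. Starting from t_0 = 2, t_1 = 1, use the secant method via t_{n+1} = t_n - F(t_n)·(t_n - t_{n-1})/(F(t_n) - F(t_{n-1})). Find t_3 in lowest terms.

F(2) = 5, F(1) = -2. t_2 = 1 - (-2)·(1 - 2)/((-2) - 5) = 9/7.
F(1) = -2, F(9/7) = -300/343. t_3 = (9/7) - (-300/343)·((9/7) - 1)/((-300/343) - (-2)) = 291/193.

291/193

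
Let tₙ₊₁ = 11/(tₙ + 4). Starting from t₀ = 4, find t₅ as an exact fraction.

t₁ = 11/(4 + 4) = 11/8.
t₂ = 11/(11/8 + 4) = 88/43.
t₃ = 11/(88/43 + 4) = 473/260.
t₄ = 11/(473/260 + 4) = 2860/1513.
t₅ = 11/(2860/1513 + 4) = 16643/8912.

16643/8912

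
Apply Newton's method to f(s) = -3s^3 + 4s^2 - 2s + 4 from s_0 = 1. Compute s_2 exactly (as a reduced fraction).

f'(s) = -9s^2 + 8s - 2.
f(1) = 3, f'(1) = -3, so s_1 = 1 - 3/(-3) = 2.
f(2) = -8, f'(2) = -22, so s_2 = 2 - (-8)/(-22) = 18/11.

18/11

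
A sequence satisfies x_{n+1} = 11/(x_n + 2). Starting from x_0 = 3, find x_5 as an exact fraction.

4675/1917

x_1 = 11/(3 + 2) = 11/5.
x_2 = 11/(11/5 + 2) = 55/21.
x_3 = 11/(55/21 + 2) = 231/97.
x_4 = 11/(231/97 + 2) = 1067/425.
x_5 = 11/(1067/425 + 2) = 4675/1917.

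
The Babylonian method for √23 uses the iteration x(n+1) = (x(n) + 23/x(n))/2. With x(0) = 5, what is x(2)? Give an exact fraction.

x(1) = (5 + 23/5)/2 = 24/5.
x(2) = (24/5 + 23/(24/5))/2 = 1151/240.

1151/240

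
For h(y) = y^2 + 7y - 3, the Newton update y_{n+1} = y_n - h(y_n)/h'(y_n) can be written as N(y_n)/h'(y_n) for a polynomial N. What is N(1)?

h'(y) = 2y + 7.
N(y) = y·h'(y) - h(y) = y·(2y + 7) - (y^2 + 7y - 3) = y^2 + 3.
N(1) = 4.

4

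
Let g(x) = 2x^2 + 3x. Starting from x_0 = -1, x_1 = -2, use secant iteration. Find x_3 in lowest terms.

g(-1) = -1, g(-2) = 2. x_2 = (-2) - 2·((-2) - (-1))/(2 - (-1)) = -4/3.
g(-2) = 2, g(-4/3) = -4/9. x_3 = (-4/3) - (-4/9)·((-4/3) - (-2))/((-4/9) - 2) = -16/11.

-16/11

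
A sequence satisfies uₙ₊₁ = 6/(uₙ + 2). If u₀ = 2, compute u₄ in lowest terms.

78/47

u₁ = 6/(2 + 2) = 3/2.
u₂ = 6/(3/2 + 2) = 12/7.
u₃ = 6/(12/7 + 2) = 21/13.
u₄ = 6/(21/13 + 2) = 78/47.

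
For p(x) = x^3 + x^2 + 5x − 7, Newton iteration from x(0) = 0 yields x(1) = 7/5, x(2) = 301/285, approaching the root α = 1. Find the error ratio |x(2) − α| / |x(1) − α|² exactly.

20/57

x(1) − α = 7/5 − 1 = 2/5, so |x(1) − α| = 2/5.
x(2) − α = 301/285 − 1 = 16/285, so |x(2) − α| = 16/285.
|x(1) − α|² = 4/25.
Ratio = (16/285) / (4/25) = 20/57.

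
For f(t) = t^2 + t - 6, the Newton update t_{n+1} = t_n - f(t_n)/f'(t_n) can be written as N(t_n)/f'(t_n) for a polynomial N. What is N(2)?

10

f'(t) = 2t + 1.
N(t) = t·f'(t) - f(t) = t·(2t + 1) - (t^2 + t - 6) = t^2 + 6.
N(2) = 10.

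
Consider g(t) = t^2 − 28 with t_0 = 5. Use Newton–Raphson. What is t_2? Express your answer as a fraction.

5609/1060

g'(t) = 2t.
g(5) = −3, g'(5) = 10, so t_1 = 5 − (−3)/10 = 53/10.
g(53/10) = 9/100, g'(53/10) = 53/5, so t_2 = (53/10) − (9/100)/(53/5) = 5609/1060.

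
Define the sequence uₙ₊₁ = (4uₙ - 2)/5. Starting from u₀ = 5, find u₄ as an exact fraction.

542/625

u₁ = (4·5 - 2)/5 = 18/5.
u₂ = (4·(18/5) - 2)/5 = 62/25.
u₃ = (4·(62/25) - 2)/5 = 198/125.
u₄ = (4·(198/125) - 2)/5 = 542/625.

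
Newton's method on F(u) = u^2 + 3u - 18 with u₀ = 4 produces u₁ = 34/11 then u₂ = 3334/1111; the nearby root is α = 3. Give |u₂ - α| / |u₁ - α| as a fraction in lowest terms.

u₁ - α = 34/11 - 3 = 1/11, so |u₁ - α| = 1/11.
u₂ - α = 3334/1111 - 3 = 1/1111, so |u₂ - α| = 1/1111.
Ratio = (1/1111) / (1/11) = 1/101.

1/101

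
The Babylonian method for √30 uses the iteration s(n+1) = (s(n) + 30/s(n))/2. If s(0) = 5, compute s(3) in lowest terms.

s(1) = (5 + 30/5)/2 = 11/2.
s(2) = (11/2 + 30/(11/2))/2 = 241/44.
s(3) = (241/44 + 30/(241/44))/2 = 116161/21208.

116161/21208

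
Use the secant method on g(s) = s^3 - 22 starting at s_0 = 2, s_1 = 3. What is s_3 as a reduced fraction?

24946/8917

g(2) = -14, g(3) = 5. s_2 = 3 - 5·(3 - 2)/(5 - (-14)) = 52/19.
g(3) = 5, g(52/19) = -10290/6859. s_3 = (52/19) - (-10290/6859)·((52/19) - 3)/((-10290/6859) - 5) = 24946/8917.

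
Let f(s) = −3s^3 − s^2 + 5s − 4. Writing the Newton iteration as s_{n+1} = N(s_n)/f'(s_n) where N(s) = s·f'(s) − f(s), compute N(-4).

372

f'(s) = −9s^2 − 2s + 5.
N(s) = s·f'(s) − f(s) = s·(−9s^2 − 2s + 5) − (−3s^3 − s^2 + 5s − 4) = −6s^3 − s^2 + 4.
N(-4) = 372.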